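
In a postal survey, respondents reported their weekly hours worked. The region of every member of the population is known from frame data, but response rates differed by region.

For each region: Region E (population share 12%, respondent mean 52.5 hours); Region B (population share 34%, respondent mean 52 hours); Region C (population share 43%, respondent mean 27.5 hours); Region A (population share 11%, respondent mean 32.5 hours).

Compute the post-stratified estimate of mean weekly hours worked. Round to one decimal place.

39.4

Each cell contributes population-share × respondent value:
  Region E: 0.12 × 52.5 = 6.3
  Region B: 0.34 × 52 = 17.68
  Region C: 0.43 × 27.5 = 11.825
  Region A: 0.11 × 32.5 = 3.575
Post-stratified estimate = 39.38 → 39.4.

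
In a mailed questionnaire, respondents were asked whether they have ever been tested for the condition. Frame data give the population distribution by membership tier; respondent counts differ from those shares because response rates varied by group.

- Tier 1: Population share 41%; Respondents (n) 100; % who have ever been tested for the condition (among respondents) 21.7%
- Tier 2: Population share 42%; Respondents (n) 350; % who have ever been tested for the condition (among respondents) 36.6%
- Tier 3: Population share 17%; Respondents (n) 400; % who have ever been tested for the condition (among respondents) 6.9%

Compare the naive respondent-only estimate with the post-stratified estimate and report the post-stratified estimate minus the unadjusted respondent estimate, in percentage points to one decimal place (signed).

Naive respondent-only estimate (weights = respondent counts):
  (100/850)×21.7 + (350/850)×36.6 + (400/850)×6.9 = 20.8706%
Post-stratified estimate weights by population shares:
  0.41×21.7 + 0.42×36.6 + 0.17×6.9 = 25.442%
Difference = 25.442 − 20.8706 = 4.5714 pp.

+4.6 percentage points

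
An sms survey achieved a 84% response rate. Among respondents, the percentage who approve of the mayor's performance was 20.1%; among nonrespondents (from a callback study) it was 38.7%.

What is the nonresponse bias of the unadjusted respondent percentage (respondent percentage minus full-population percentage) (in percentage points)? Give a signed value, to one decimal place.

-3.0 percentage points

Nonresponse fraction = 1 − 0.84 = 0.16.
Bias = (nonresponse fraction) × (respondent percentage − nonrespondent percentage)
     = 0.16 × (20.1 − 38.7) = 0.16 × -18.6 = -2.976.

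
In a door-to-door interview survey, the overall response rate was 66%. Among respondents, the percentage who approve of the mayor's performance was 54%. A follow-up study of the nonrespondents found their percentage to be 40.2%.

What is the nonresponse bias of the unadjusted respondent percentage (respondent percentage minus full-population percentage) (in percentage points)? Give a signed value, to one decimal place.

+4.7 percentage points

Nonresponse fraction = 1 − 0.66 = 0.34.
Bias = (nonresponse fraction) × (respondent percentage − nonrespondent percentage)
     = 0.34 × (54 − 40.2) = 0.34 × 13.8 = 4.692.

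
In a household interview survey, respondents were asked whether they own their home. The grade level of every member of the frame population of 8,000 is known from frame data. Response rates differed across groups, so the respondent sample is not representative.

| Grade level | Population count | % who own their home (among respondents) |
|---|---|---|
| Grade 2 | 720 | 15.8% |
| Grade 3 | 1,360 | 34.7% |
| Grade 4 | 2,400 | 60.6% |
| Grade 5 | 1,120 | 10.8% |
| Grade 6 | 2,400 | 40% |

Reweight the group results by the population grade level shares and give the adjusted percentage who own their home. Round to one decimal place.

Reweight to the known grade level distribution:
  Grade 2: (720/8,000) × 15.8 = 1.422
  Grade 3: (1,360/8,000) × 34.7 = 5.899
  Grade 4: (2,400/8,000) × 60.6 = 18.18
  Grade 5: (1,120/8,000) × 10.8 = 1.512
  Grade 6: (2,400/8,000) × 40 = 12
Post-stratified estimate = 39.013 → 39.0%.

39.0%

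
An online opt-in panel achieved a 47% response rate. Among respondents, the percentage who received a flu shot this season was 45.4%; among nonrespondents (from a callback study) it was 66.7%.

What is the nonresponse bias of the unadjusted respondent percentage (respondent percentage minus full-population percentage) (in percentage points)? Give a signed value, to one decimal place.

Nonresponse fraction = 1 − 0.47 = 0.53.
Bias = (nonresponse fraction) × (respondent percentage − nonrespondent percentage)
     = 0.53 × (45.4 − 66.7) = 0.53 × -21.3 = -11.289.

-11.3 percentage points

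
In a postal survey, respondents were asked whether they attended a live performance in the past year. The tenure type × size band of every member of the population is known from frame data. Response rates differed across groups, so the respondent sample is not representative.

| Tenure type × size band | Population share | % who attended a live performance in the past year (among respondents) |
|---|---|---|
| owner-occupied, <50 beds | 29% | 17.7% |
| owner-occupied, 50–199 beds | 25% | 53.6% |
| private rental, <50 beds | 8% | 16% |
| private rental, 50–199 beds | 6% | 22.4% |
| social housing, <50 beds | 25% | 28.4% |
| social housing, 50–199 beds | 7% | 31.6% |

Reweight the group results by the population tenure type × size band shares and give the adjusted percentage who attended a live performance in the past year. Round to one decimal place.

30.5%

Reweight to the known tenure type × size band distribution:
  owner-occupied, <50 beds: 0.29 × 17.7 = 5.133
  owner-occupied, 50–199 beds: 0.25 × 53.6 = 13.4
  private rental, <50 beds: 0.08 × 16 = 1.28
  private rental, 50–199 beds: 0.06 × 22.4 = 1.344
  social housing, <50 beds: 0.25 × 28.4 = 7.1
  social housing, 50–199 beds: 0.07 × 31.6 = 2.212
Post-stratified estimate = 30.469 → 30.5%.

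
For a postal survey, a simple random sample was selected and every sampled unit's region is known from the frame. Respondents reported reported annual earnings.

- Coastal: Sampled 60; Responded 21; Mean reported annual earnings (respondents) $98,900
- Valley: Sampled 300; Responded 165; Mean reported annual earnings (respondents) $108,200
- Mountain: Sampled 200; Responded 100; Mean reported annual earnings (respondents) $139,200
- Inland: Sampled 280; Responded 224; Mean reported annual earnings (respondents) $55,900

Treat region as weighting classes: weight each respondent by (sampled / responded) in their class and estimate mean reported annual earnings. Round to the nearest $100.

Response rates by class: Coastal 21/60 = 35%, Valley 165/300 = 55%, Mountain 100/200 = 50%, Inland 224/280 = 80%.
Each respondent's weight = sampled/responded in their class; summing within a class gives n_sampled, so:
  Coastal: 60 × 98,900 = 5,934,000
  Valley: 300 × 108,200 = 32,460,000
  Mountain: 200 × 139,200 = 27,840,000
  Inland: 280 × 55,900 = 15,652,000
Adjusted estimate = 81,886,000 / 840 = 97483.3 → $97,500.

$97,500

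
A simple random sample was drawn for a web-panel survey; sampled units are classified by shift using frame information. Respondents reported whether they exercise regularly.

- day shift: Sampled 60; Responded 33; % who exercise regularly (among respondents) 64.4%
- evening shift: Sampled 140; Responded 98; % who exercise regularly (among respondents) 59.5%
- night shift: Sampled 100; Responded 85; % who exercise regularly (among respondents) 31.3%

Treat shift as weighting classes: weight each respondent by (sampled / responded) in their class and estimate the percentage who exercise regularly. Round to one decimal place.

Class response rates: day shift 33/60 = 55%, evening shift 98/140 = 70%, night shift 85/100 = 85%.
Inverse-response-rate weighting restores each class to its sampled count, so class totals weight by n_sampled:
  day shift: 60 × 64.4 = 3864
  evening shift: 140 × 59.5 = 8330
  night shift: 100 × 31.3 = 3130
Adjusted estimate = 15,324 / 300 = 51.08 → 51.1%.

51.1%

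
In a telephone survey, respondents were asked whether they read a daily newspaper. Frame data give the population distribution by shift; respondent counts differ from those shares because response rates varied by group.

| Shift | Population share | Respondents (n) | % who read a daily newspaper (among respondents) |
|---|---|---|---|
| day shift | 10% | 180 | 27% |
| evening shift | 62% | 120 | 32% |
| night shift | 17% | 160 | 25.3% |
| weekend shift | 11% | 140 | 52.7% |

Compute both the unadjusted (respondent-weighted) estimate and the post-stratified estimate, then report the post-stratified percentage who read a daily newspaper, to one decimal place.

Without adjustment, the pooled respondent share is:
  (180/600)×27 + (120/600)×32 + (160/600)×25.3 + (140/600)×52.7 = 33.5433%
Post-stratified estimate weights by population shares:
  0.1×27 + 0.62×32 + 0.17×25.3 + 0.11×52.7 = 32.638%

32.6%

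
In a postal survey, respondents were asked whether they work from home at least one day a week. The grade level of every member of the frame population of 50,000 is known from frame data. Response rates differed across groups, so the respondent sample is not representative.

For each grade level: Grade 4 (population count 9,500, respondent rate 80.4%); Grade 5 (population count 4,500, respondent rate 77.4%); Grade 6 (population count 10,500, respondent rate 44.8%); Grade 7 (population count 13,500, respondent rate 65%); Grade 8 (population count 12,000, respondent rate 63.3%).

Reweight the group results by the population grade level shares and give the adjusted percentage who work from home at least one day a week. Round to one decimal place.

Post-stratification weights by population share, not respondent share:
  Grade 4: (9,500/50,000) × 80.4 = 15.276
  Grade 5: (4,500/50,000) × 77.4 = 6.966
  Grade 6: (10,500/50,000) × 44.8 = 9.408
  Grade 7: (13,500/50,000) × 65 = 17.55
  Grade 8: (12,000/50,000) × 63.3 = 15.192
Post-stratified estimate = 64.392 → 64.4%.

64.4%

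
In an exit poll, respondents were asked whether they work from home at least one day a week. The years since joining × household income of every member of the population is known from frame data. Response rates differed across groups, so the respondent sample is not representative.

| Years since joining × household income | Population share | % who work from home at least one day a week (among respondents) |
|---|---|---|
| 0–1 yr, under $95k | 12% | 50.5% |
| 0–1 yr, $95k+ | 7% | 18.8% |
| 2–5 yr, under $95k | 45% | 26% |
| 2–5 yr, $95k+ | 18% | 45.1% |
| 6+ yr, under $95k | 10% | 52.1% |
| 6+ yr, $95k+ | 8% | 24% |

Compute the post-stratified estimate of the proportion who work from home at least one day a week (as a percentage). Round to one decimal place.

Reweight to the known years since joining × household income distribution:
  0–1 yr, under $95k: 0.12 × 50.5 = 6.06
  0–1 yr, $95k+: 0.07 × 18.8 = 1.316
  2–5 yr, under $95k: 0.45 × 26 = 11.7
  2–5 yr, $95k+: 0.18 × 45.1 = 8.118
  6+ yr, under $95k: 0.1 × 52.1 = 5.21
  6+ yr, $95k+: 0.08 × 24 = 1.92
Post-stratified estimate = 34.324 → 34.3%.

34.3%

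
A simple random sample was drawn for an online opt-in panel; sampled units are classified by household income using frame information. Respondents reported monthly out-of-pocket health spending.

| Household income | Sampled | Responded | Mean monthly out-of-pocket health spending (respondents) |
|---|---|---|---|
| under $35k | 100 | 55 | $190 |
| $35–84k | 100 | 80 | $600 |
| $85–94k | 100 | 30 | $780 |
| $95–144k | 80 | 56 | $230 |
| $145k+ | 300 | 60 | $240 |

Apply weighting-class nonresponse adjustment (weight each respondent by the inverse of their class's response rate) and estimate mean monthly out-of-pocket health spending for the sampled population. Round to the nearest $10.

$360

Response rates by class: under $35k 55/100 = 55%, $35–84k 80/100 = 80%, $85–94k 30/100 = 30%, $95–144k 56/80 = 70%, $145k+ 60/300 = 20%.
Each respondent's weight = sampled/responded in their class; summing within a class gives n_sampled, so:
  under $35k: 100 × 190 = 19,000
  $35–84k: 100 × 600 = 60,000
  $85–94k: 100 × 780 = 78,000
  $95–144k: 80 × 230 = 18,400
  $145k+: 300 × 240 = 72,000
Adjusted estimate = 247,400 / 680 = 363.824 → $360.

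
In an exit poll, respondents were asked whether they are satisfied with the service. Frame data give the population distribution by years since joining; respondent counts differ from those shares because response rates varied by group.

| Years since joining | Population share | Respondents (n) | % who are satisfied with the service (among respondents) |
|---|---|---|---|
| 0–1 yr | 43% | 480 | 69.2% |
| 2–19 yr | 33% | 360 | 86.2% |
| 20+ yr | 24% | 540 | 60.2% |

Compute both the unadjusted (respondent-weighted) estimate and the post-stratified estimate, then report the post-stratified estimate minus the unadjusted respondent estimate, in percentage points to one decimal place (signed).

Without adjustment, the pooled respondent share is:
  (480/1380)×69.2 + (360/1380)×86.2 + (540/1380)×60.2 = 70.113%
Post-stratified estimate weights by population shares:
  0.43×69.2 + 0.33×86.2 + 0.24×60.2 = 72.65%
Difference = 72.65 − 70.113 = 2.537 pp.

+2.5 percentage points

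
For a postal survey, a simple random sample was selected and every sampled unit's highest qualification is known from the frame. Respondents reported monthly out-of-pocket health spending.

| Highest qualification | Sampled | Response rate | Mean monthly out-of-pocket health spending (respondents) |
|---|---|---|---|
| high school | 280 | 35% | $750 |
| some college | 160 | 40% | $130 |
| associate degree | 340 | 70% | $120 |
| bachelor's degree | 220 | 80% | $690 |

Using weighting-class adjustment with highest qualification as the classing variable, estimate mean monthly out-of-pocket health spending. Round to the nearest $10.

Weighting each respondent by the inverse class response rate inflates each class back to its sampled size, so the class weight is n_sampled:
  high school: 280 × 750 = 210,000
  some college: 160 × 130 = 20,800
  associate degree: 340 × 120 = 40,800
  bachelor's degree: 220 × 690 = 151,800
Adjusted estimate = 423,400 / 1,000 = 423.4 → $420.

$420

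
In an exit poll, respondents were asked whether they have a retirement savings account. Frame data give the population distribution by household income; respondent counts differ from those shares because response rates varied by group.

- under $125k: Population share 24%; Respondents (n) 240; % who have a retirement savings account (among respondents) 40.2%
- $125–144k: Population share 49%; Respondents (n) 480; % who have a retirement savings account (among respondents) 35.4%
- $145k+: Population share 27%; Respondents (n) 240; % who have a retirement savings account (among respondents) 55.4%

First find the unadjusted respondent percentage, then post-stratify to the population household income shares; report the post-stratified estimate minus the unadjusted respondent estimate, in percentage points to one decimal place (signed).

+0.4 percentage points

Without adjustment, the pooled respondent share is:
  (240/960)×40.2 + (480/960)×35.4 + (240/960)×55.4 = 41.6%
Reweighting by population household income shares:
  0.24×40.2 + 0.49×35.4 + 0.27×55.4 = 41.952%
Difference = 41.952 − 41.6 = 0.352 pp.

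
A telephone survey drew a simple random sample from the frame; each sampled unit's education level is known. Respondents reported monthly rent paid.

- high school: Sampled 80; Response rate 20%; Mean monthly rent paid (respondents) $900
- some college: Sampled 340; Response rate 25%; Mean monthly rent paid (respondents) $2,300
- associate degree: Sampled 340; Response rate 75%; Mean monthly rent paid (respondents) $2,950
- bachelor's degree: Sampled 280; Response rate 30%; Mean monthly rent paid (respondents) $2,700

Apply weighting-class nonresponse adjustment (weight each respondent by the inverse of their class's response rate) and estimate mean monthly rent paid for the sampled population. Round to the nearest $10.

$2,510

Weighting each respondent by the inverse class response rate inflates each class back to its sampled size, so the class weight is n_sampled:
  high school: 80 × 900 = 72,000
  some college: 340 × 2300 = 782,000
  associate degree: 340 × 2950 = 1,003,000
  bachelor's degree: 280 × 2700 = 756,000
Adjusted estimate = 2,613,000 / 1,040 = 2512.5 → $2,510.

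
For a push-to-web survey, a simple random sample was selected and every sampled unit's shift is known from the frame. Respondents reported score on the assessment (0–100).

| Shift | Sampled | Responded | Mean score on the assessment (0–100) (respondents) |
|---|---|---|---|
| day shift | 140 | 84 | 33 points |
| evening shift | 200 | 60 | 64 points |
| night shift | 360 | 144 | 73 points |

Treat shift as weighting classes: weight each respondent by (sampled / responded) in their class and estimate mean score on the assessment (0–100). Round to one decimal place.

Class response rates: day shift 84/140 = 60%, evening shift 60/200 = 30%, night shift 144/360 = 40%.
With weight = n_sampled/n_responded per class, the weighted class total is n_sampled:
  day shift: 140 × 33 = 4620
  evening shift: 200 × 64 = 12,800
  night shift: 360 × 73 = 26,280
Adjusted estimate = 43,700 / 700 = 62.4286 → 62.4.

62.4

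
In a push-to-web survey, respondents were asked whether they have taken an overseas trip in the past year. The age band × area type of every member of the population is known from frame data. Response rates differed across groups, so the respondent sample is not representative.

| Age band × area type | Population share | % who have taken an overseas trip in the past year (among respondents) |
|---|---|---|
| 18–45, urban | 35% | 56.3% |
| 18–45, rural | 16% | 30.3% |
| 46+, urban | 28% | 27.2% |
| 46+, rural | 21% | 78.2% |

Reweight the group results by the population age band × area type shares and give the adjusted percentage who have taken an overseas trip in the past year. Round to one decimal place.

Post-stratification weights by population share, not respondent share:
  18–45, urban: 0.35 × 56.3 = 19.705
  18–45, rural: 0.16 × 30.3 = 4.848
  46+, urban: 0.28 × 27.2 = 7.616
  46+, rural: 0.21 × 78.2 = 16.422
Post-stratified estimate = 48.591 → 48.6%.

48.6%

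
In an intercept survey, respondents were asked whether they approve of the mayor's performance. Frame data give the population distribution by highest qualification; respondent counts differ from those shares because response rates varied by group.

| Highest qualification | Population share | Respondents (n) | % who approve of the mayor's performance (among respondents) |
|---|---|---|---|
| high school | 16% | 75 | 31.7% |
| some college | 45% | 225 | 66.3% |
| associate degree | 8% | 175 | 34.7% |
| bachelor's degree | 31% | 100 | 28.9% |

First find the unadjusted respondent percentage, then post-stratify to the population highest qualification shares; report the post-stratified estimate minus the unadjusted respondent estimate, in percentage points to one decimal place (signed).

+1.0 percentage points

Naive respondent-only estimate (weights = respondent counts):
  (75/575)×31.7 + (225/575)×66.3 + (175/575)×34.7 + (100/575)×28.9 = 45.6652%
Post-stratifying to population shares instead:
  0.16×31.7 + 0.45×66.3 + 0.08×34.7 + 0.31×28.9 = 46.642%
Difference = 46.642 − 45.6652 = 0.9768 pp.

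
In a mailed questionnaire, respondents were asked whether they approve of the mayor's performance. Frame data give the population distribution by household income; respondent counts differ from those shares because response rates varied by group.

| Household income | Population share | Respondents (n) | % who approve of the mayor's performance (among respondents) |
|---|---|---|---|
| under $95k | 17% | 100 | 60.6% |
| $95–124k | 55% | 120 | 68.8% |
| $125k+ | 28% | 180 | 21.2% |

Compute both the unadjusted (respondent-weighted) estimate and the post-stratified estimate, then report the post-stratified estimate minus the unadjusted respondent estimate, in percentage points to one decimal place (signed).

+8.7 percentage points

Without adjustment, the pooled respondent share is:
  (100/400)×60.6 + (120/400)×68.8 + (180/400)×21.2 = 45.33%
Post-stratifying to population shares instead:
  0.17×60.6 + 0.55×68.8 + 0.28×21.2 = 54.078%
Difference = 54.078 − 45.33 = 8.748 pp.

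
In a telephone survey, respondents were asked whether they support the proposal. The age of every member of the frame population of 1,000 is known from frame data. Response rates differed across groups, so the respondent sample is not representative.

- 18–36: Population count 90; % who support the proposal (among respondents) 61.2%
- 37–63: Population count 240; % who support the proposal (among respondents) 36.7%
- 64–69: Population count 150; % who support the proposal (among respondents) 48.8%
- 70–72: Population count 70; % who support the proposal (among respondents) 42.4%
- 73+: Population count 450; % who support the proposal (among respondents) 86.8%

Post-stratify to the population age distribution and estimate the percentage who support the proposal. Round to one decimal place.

Weight each group's respondent value by its population share:
  18–36: (90/1,000) × 61.2 = 5.508
  37–63: (240/1,000) × 36.7 = 8.808
  64–69: (150/1,000) × 48.8 = 7.32
  70–72: (70/1,000) × 42.4 = 2.968
  73+: (450/1,000) × 86.8 = 39.06
Post-stratified estimate = 63.664 → 63.7%.

63.7%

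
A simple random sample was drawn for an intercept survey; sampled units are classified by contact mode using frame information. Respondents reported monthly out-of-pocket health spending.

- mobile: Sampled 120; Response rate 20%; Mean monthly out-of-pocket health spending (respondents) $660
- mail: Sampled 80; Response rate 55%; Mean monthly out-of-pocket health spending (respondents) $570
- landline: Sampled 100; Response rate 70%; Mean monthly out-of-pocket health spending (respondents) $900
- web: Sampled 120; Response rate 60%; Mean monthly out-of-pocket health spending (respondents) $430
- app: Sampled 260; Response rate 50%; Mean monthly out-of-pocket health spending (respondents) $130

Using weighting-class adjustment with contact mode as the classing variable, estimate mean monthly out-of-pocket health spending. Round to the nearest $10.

$440

Each respondent's weight = sampled/responded in their class; summing within a class gives n_sampled, so:
  mobile: 120 × 660 = 79,200
  mail: 80 × 570 = 45,600
  landline: 100 × 900 = 90,000
  web: 120 × 430 = 51,600
  app: 260 × 130 = 33,800
Adjusted estimate = 300,200 / 680 = 441.471 → $440.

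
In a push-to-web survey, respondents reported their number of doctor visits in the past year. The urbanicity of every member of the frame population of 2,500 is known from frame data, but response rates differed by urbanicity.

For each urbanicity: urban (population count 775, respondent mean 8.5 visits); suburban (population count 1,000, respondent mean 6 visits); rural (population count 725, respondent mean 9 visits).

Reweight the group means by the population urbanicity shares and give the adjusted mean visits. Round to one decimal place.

7.6

Reweight to the known urbanicity distribution:
  urban: (775/2,500) × 8.5 = 2.635
  suburban: (1,000/2,500) × 6 = 2.4
  rural: (725/2,500) × 9 = 2.61
Post-stratified estimate = 7.645 → 7.6.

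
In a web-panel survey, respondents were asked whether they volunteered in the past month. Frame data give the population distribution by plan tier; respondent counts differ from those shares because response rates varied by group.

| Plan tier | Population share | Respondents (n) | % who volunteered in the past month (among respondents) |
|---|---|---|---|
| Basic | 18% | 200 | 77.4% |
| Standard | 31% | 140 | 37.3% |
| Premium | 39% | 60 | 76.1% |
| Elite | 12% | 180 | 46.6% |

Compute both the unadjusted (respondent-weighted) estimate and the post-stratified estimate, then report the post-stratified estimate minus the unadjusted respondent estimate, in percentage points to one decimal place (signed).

Naive respondent-only estimate (weights = respondent counts):
  (200/580)×77.4 + (140/580)×37.3 + (60/580)×76.1 + (180/580)×46.6 = 58.0276%
Post-stratifying to population shares instead:
  0.18×77.4 + 0.31×37.3 + 0.39×76.1 + 0.12×46.6 = 60.766%
Difference = 60.766 − 58.0276 = 2.7384 pp.

+2.7 percentage points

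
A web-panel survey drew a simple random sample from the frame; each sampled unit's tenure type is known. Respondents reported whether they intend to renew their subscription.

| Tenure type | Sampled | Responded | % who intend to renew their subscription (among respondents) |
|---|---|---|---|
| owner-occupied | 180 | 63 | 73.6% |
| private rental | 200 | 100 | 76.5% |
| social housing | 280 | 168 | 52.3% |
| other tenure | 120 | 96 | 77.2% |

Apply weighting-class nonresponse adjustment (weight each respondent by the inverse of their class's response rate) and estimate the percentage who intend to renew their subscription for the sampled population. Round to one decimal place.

Response rates by class: owner-occupied 63/180 = 35%, private rental 100/200 = 50%, social housing 168/280 = 60%, other tenure 96/120 = 80%.
Inverse-response-rate weighting restores each class to its sampled count, so class totals weight by n_sampled:
  owner-occupied: 180 × 73.6 = 13248
  private rental: 200 × 76.5 = 15,300
  social housing: 280 × 52.3 = 14,644
  other tenure: 120 × 77.2 = 9264
Adjusted estimate = 52,456 / 780 = 67.2513 → 67.3%.

67.3%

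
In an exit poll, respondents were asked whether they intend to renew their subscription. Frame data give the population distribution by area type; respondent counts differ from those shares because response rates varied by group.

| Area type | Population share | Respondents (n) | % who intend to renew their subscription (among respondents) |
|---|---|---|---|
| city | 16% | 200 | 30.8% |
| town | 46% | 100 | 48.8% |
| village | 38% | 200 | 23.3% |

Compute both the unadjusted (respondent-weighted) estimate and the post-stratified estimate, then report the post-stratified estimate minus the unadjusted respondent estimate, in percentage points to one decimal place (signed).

Without adjustment, the pooled respondent share is:
  (200/500)×30.8 + (100/500)×48.8 + (200/500)×23.3 = 31.4%
Post-stratified estimate weights by population shares:
  0.16×30.8 + 0.46×48.8 + 0.38×23.3 = 36.23%
Difference = 36.23 − 31.4 = 4.83 pp.

+4.8 percentage points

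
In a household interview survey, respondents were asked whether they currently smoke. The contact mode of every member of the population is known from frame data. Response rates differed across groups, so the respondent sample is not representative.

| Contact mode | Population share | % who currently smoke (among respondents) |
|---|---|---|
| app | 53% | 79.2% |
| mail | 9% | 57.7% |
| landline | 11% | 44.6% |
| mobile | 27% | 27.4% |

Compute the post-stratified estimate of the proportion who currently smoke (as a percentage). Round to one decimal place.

Post-stratification weights by population share, not respondent share:
  app: 0.53 × 79.2 = 41.976
  mail: 0.09 × 57.7 = 5.193
  landline: 0.11 × 44.6 = 4.906
  mobile: 0.27 × 27.4 = 7.398
Post-stratified estimate = 59.473 → 59.5%.

59.5%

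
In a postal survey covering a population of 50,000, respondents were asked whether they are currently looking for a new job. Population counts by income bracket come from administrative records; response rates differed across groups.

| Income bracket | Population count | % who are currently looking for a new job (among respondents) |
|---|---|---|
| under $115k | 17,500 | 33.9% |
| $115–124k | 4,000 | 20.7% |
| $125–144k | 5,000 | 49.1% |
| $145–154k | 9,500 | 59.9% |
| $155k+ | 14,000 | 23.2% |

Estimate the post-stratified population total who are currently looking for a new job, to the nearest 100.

18,200

Apply each group's respondent rate to its population count:
  under $115k: 17,500 × 33.9% = 5932.5
  $115–124k: 4,000 × 20.7% = 828
  $125–144k: 5,000 × 49.1% = 2455
  $145–154k: 9,500 × 59.9% = 5690.5
  $155k+: 14,000 × 23.2% = 3248
Estimated total = 18,154 → 18,200.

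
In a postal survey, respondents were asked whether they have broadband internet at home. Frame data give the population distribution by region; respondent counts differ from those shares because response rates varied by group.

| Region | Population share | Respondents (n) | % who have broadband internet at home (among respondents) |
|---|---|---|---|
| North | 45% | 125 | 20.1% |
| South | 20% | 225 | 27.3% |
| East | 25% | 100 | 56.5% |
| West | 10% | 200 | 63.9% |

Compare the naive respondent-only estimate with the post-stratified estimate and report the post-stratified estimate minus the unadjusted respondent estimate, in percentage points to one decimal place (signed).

-6.6 percentage points

Naive respondent-only estimate (weights = respondent counts):
  (125/650)×20.1 + (225/650)×27.3 + (100/650)×56.5 + (200/650)×63.9 = 41.6692%
Post-stratifying to population shares instead:
  0.45×20.1 + 0.2×27.3 + 0.25×56.5 + 0.1×63.9 = 35.02%
Difference = 35.02 − 41.6692 = -6.6492 pp.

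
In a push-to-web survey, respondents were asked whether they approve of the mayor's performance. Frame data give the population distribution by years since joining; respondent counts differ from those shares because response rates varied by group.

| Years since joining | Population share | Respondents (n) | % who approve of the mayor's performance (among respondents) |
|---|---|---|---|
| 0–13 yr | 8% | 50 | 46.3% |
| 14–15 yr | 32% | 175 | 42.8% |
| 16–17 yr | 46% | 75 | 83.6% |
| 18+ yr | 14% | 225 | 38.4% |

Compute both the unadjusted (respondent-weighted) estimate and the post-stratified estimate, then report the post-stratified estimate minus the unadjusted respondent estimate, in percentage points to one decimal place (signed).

Unadjusted (pooled respondent) estimate weights by respondent counts:
  (50/525)×46.3 + (175/525)×42.8 + (75/525)×83.6 + (225/525)×38.4 = 47.0762%
Post-stratified estimate weights by population shares:
  0.08×46.3 + 0.32×42.8 + 0.46×83.6 + 0.14×38.4 = 61.232%
Difference = 61.232 − 47.0762 = 14.1558 pp.

+14.2 percentage points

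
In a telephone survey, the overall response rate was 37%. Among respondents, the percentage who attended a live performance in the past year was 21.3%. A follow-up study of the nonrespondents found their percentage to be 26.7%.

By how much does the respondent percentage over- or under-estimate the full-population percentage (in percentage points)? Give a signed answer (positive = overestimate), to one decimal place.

-3.4 percentage points

Nonresponse fraction = 1 − 0.37 = 0.63.
Bias = (nonresponse fraction) × (respondent percentage − nonrespondent percentage)
     = 0.63 × (21.3 − 26.7) = 0.63 × -5.4 = -3.402.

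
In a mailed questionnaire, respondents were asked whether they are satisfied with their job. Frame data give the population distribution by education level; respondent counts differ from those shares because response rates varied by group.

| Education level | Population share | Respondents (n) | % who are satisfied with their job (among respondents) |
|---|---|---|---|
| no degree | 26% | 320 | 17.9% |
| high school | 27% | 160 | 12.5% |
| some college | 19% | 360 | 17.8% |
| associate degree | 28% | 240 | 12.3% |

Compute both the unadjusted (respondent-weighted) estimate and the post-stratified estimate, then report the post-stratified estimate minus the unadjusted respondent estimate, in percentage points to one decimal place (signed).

Without adjustment, the pooled respondent share is:
  (320/1080)×17.9 + (160/1080)×12.5 + (360/1080)×17.8 + (240/1080)×12.3 = 15.8222%
Post-stratifying to population shares instead:
  0.26×17.9 + 0.27×12.5 + 0.19×17.8 + 0.28×12.3 = 14.855%
Difference = 14.855 − 15.8222 = -0.9672 pp.

-1.0 percentage points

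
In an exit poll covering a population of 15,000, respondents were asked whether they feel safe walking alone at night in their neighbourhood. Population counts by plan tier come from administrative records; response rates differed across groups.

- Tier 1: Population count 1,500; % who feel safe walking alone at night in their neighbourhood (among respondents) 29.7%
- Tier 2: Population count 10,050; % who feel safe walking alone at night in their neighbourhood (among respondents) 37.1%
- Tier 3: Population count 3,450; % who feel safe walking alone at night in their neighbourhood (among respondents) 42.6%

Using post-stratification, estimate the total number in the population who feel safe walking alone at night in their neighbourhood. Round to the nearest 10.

5,640

Apply each group's respondent rate to its population count:
  Tier 1: 1,500 × 29.7% = 445.5
  Tier 2: 10,050 × 37.1% = 3728.55
  Tier 3: 3,450 × 42.6% = 1469.7
Estimated total = 5643.75 → 5,640.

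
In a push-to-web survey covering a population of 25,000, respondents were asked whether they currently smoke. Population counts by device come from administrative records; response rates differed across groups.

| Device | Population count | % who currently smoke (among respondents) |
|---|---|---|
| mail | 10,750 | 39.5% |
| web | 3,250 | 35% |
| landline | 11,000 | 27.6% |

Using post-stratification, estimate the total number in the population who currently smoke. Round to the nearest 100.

8,400

Apply each group's respondent rate to its population count:
  mail: 10,750 × 39.5% = 4246.25
  web: 3,250 × 35% = 1137.5
  landline: 11,000 × 27.6% = 3036
Estimated total = 8419.75 → 8,400.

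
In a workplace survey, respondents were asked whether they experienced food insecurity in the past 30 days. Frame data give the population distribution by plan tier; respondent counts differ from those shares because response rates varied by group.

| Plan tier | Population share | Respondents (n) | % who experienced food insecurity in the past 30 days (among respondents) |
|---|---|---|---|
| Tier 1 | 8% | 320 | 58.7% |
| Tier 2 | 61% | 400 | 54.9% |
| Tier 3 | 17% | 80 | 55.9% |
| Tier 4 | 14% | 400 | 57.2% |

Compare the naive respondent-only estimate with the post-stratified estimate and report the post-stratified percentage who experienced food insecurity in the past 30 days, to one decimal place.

Unadjusted (pooled respondent) estimate weights by respondent counts:
  (320/1200)×58.7 + (400/1200)×54.9 + (80/1200)×55.9 + (400/1200)×57.2 = 56.7467%
Reweighting by population plan tier shares:
  0.08×58.7 + 0.61×54.9 + 0.17×55.9 + 0.14×57.2 = 55.696%

55.7%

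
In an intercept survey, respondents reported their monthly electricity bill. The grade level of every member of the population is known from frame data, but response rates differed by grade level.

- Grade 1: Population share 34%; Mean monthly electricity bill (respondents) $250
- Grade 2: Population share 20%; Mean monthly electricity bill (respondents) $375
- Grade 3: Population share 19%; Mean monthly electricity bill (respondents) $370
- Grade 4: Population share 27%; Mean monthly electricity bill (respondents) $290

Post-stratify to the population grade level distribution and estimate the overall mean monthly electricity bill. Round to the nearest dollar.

Post-stratification weights by population share, not respondent share:
  Grade 1: 0.34 × 250 = 85
  Grade 2: 0.2 × 375 = 75
  Grade 3: 0.19 × 370 = 70.3
  Grade 4: 0.27 × 290 = 78.3
Post-stratified estimate = 308.6 → $309.

$309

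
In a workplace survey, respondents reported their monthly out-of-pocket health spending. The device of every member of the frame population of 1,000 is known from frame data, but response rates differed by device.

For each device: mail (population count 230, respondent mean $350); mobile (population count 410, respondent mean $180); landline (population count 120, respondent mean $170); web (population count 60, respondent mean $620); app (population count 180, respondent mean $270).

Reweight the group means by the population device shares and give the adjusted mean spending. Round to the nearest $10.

$260

Post-stratification weights by population share, not respondent share:
  mail: (230/1,000) × 350 = 80.5
  mobile: (410/1,000) × 180 = 73.8
  landline: (120/1,000) × 170 = 20.4
  web: (60/1,000) × 620 = 37.2
  app: (180/1,000) × 270 = 48.6
Post-stratified estimate = 260.5 → $260.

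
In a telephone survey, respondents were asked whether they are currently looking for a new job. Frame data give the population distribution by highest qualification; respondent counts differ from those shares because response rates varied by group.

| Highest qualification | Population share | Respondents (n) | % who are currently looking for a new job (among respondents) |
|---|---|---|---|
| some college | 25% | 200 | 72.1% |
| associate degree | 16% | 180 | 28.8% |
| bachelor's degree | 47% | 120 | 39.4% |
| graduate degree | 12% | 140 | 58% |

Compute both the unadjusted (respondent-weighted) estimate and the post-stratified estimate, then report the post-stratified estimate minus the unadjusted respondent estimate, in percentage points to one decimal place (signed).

-2.6 percentage points

Naive respondent-only estimate (weights = respondent counts):
  (200/640)×72.1 + (180/640)×28.8 + (120/640)×39.4 + (140/640)×58 = 50.7062%
Post-stratifying to population shares instead:
  0.25×72.1 + 0.16×28.8 + 0.47×39.4 + 0.12×58 = 48.111%
Difference = 48.111 − 50.7062 = -2.5953 pp.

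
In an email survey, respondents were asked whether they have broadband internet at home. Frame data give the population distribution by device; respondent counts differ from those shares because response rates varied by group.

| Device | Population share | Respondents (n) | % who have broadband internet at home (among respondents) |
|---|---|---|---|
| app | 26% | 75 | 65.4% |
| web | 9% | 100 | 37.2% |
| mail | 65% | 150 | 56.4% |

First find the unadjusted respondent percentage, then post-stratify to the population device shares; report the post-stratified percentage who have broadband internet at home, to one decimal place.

Unadjusted (pooled respondent) estimate weights by respondent counts:
  (75/325)×65.4 + (100/325)×37.2 + (150/325)×56.4 = 52.5692%
Post-stratifying to population shares instead:
  0.26×65.4 + 0.09×37.2 + 0.65×56.4 = 57.012%

57.0%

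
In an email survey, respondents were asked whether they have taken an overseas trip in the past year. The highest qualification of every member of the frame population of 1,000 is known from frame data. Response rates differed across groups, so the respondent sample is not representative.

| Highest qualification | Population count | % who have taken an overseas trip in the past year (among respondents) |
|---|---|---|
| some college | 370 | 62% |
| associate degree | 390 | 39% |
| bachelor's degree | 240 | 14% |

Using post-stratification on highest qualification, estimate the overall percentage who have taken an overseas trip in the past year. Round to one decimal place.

Weight each group's respondent value by its population share:
  some college: (370/1,000) × 62 = 22.94
  associate degree: (390/1,000) × 39 = 15.21
  bachelor's degree: (240/1,000) × 14 = 3.36
Post-stratified estimate = 41.51 → 41.5%.

41.5%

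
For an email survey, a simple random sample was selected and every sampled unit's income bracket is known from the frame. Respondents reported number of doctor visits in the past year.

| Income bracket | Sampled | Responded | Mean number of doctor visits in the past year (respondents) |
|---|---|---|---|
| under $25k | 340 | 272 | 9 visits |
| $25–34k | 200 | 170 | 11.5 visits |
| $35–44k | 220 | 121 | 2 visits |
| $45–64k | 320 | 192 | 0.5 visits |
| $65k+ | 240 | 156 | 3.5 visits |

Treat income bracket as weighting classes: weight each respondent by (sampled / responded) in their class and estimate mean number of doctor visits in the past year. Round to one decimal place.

5.2

Response rates by class: under $25k 272/340 = 80%, $25–34k 170/200 = 85%, $35–44k 121/220 = 55%, $45–64k 192/320 = 60%, $65k+ 156/240 = 65%.
With weight = n_sampled/n_responded per class, the weighted class total is n_sampled:
  under $25k: 340 × 9 = 3060
  $25–34k: 200 × 11.5 = 2300
  $35–44k: 220 × 2 = 440
  $45–64k: 320 × 0.5 = 160
  $65k+: 240 × 3.5 = 840
Adjusted estimate = 6800 / 1,320 = 5.15151 → 5.2.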